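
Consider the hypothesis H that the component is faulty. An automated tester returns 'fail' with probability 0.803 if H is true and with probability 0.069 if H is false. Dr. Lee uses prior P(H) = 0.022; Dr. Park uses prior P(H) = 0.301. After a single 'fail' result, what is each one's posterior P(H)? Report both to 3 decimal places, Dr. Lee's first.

The likelihood ratio for a 'fail' result is 0.803/0.069 = 11.638.
Dr. Lee: prior odds 0.022/0.978 = 0.022495; posterior odds 0.26179; posterior probability 0.207.
Dr. Park: prior odds 0.301/0.699 = 0.43062; posterior odds 5.0114; posterior probability 0.834.

Dr. Lee: 0.207; Dr. Park: 0.834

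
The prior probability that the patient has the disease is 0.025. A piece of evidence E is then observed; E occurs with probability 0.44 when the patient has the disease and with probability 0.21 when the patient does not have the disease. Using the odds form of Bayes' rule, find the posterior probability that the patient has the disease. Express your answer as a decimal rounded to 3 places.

Posterior probability ≈ 0.051

Prior odds = 0.025/(1−0.025) = 0.025641.
Likelihood ratio for E = 0.44/0.21 = 2.0952.
Posterior odds = prior odds × LR = 0.053724.
Posterior probability = odds/(1+odds) = 0.053724/1.0537 = 0.051.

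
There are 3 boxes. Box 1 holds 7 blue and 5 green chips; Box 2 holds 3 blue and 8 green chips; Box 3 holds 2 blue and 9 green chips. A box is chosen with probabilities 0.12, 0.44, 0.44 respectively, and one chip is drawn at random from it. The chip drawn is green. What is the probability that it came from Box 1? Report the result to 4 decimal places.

P(green|Box 1) = 0.4167; P(green|Box 2) = 0.7273; P(green|Box 3) = 0.8182.
Prior × likelihood for each source: 0.12·0.4167=0.05000, 0.44·0.7273=0.3200, 0.44·0.8182=0.3600. Summing gives P(green) = 0.73000.
P(Box 1 | green) = 0.05000 / 0.73000 = 0.0685.

Posterior probability ≈ 0.0685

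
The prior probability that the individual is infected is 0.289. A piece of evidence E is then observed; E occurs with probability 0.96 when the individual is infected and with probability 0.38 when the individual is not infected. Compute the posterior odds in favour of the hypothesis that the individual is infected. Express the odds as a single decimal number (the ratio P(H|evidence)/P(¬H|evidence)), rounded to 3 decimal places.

Prior odds = 0.289/(1−0.289) = 0.40647. In log-odds, ln(0.40647) = -0.90025.
Add log likelihood ratio: ln(2.5263) = 0.92676.
Posterior log-odds = 0.026516, so posterior odds = exp(0.026516) = 1.0269.

Posterior odds ≈ 1.027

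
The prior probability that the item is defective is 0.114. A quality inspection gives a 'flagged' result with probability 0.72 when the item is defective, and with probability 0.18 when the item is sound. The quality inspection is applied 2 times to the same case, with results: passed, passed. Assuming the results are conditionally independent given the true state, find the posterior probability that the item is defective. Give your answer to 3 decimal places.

With H the event that the item is defective, the joint likelihood of the observed sequence is P(data|H) = 0.28·0.28 = 0.078400 and P(data|¬H) = 0.82·0.82 = 0.67240.
Bayes: P(H|data) = 0.114·0.078400 / (0.114·0.078400 + 0.886·0.67240) = 0.0089376/0.60468 = 0.0148.

Posterior P(H) ≈ 0.015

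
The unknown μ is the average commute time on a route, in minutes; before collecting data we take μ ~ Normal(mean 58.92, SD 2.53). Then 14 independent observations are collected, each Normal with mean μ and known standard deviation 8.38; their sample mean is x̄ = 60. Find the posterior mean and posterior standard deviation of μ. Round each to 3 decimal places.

Posterior mean ≈ 59.526; posterior SD ≈ 1.677

Prior precision 1/τ₀² = 1/2.53² = 0.156228; data precision n/σ² = 14/8.38² = 0.199361.
Posterior precision = 0.156228 + 0.199361 = 0.355589, giving posterior SD = 1/√0.355589 = 1.677.
Posterior mean = (0.156228·58.92 + 0.199361·60) / 0.355589 = 59.526.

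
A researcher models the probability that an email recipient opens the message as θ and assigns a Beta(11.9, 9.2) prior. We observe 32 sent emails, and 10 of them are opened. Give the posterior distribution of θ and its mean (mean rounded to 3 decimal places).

Posterior: Beta(21.9, 31.2); mean ≈ 0.412

Observing 10 successes and 22 failures updates Beta(11.9, 9.2) by adding the success and failure counts to the two shape parameters: α = 11.9+10 = 21.9, β = 9.2+22 = 31.2.
E[θ | data] = 21.9/(21.9+31.2) = 0.412.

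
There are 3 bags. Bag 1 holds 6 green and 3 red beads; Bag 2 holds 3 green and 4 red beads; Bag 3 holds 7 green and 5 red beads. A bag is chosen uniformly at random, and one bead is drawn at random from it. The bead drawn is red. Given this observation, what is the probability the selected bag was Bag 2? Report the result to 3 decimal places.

Tabulate prior·likelihood by source: [1] prior 0.333333, lik 0.3333, product 0.1111; [2] prior 0.333333, lik 0.5714, product 0.1905; [3] prior 0.333333, lik 0.4167, product 0.1389.
Normalizing constant = 0.44048; the posterior for Bag 2 is its product over the sum, 0.1905/0.44048 = 0.432.

Posterior probability ≈ 0.432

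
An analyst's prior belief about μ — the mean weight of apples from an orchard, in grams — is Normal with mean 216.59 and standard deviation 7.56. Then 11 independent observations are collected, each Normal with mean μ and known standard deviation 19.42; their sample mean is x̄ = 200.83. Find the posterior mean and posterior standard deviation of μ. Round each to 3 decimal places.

Posterior mean ≈ 206.739; posterior SD ≈ 4.629

Prior precision 1/τ₀² = 1/7.56² = 0.0174967; data precision n/σ² = 11/19.42² = 0.0291672.
Posterior precision = 0.0174967 + 0.0291672 = 0.0466639, giving posterior SD = 1/√0.0466639 = 4.629.
Posterior mean = (0.0174967·216.59 + 0.0291672·200.83) / 0.0466639 = 206.739.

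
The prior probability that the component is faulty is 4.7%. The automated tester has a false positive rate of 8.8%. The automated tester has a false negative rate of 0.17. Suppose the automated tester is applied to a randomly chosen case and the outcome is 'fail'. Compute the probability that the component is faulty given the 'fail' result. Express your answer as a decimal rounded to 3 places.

P(H | E) ≈ 0.317

Write H for 'the component is faulty'. Prior odds H:¬H = 0.047/0.953 = 0.049318. For the 'fail' outcome, the likelihood ratio is 0.83/0.088 = 9.4318.
Posterior odds = 0.049318 × 9.4318 = 0.46516, so P(H|E) = 0.46516/(1+0.46516) = 0.317.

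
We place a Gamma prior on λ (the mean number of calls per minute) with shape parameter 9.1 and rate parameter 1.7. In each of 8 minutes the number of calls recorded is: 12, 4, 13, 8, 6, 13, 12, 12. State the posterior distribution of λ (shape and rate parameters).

Posterior: Gamma(shape=89.1, rate=9.7)

Total count ∑xᵢ = 80 over n = 8 minutes.
Gamma is conjugate to the Poisson likelihood: posterior is Gamma(shape = 9.1+80 = 89.1, rate = 1.7+8 = 9.7).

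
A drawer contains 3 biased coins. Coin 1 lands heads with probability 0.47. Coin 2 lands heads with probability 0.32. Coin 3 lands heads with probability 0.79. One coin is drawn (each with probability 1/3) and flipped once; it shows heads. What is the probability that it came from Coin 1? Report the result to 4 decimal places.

Tabulate prior·likelihood by source: [1] prior 0.333333, lik 0.47, product 0.1567; [2] prior 0.333333, lik 0.32, product 0.1067; [3] prior 0.333333, lik 0.79, product 0.2633.
Normalizing constant = 0.52667; the posterior for Coin 1 is its product over the sum, 0.1567/0.52667 = 0.2975.

Posterior probability ≈ 0.2975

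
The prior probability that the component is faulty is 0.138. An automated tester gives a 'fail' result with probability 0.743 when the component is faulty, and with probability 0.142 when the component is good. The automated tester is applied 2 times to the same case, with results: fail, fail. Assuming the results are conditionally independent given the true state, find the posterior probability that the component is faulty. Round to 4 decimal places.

Let H be the event that the component is faulty; start with P(H) = 0.138. P('fail'|H) = 0.743, P('fail'|¬H) = 0.142.
Update on result 1 ('fail'): P(H) ← 0.743·0.1380 / (0.743·0.1380 + 0.142·0.8620) = 0.10253/0.22494 = 0.4558.
Update on result 2 ('fail'): P(H) ← 0.743·0.4558 / (0.743·0.4558 + 0.142·0.5442) = 0.33868/0.41596 = 0.8142.

Posterior P(H) ≈ 0.8142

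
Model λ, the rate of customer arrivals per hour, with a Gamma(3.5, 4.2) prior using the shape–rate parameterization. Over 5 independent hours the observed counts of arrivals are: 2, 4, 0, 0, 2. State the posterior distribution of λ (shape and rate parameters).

Posterior: Gamma(shape=11.5, rate=9.2)

Total count ∑xᵢ = 8 over n = 5 hours.
Gamma is conjugate to the Poisson likelihood: posterior is Gamma(shape = 3.5+8 = 11.5, rate = 4.2+5 = 9.2).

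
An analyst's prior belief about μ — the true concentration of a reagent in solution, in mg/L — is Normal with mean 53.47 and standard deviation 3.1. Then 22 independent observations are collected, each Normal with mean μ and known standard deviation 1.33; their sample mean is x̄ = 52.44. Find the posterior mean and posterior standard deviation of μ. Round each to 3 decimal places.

Posterior mean ≈ 52.449; posterior SD ≈ 0.282

With known σ, the Normal prior is conjugate. Weight on the data is w = (n/σ²)/(n/σ² + 1/τ₀²) = 12.4371/(12.4371+0.104058) = 0.99170.
Posterior mean = w·x̄ + (1−w)·μ₀ = 0.99170·52.44 + 0.0082973·53.47 = 52.449. Posterior variance = 1/(12.4371+0.104058) = 0.0797374, so SD = 0.282.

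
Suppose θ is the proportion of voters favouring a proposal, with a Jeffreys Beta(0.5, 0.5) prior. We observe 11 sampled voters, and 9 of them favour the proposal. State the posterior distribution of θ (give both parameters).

Posterior: Beta(9.5, 2.5)

Observing 9 successes and 2 failures updates Beta(0.5, 0.5) by adding the success and failure counts to the two shape parameters: α = 0.5+9 = 9.5, β = 0.5+2 = 2.5.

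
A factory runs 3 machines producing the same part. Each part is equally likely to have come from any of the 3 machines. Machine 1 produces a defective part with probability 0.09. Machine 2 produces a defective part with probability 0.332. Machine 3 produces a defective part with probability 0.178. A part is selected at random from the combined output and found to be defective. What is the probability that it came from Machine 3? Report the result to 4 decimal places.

Posterior probability ≈ 0.2967

Tabulate prior·likelihood by source: [1] prior 0.333333, lik 0.09, product 0.03000; [2] prior 0.333333, lik 0.332, product 0.1107; [3] prior 0.333333, lik 0.178, product 0.05933.
Normalizing constant = 0.20000; the posterior for Machine 3 is its product over the sum, 0.05933/0.20000 = 0.2967.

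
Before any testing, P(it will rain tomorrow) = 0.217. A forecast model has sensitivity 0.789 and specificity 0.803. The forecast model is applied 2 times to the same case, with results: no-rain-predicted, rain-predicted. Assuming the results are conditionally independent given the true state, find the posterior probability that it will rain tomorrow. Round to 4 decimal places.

Posterior P(H) ≈ 0.2258

Let H be the event that it will rain tomorrow; start with P(H) = 0.217. P('rain-predicted'|H) = 0.789, P('rain-predicted'|¬H) = 0.197.
Update on result 1 ('no-rain-predicted'): P(H) ← 0.211·0.2170 / (0.211·0.2170 + 0.803·0.7830) = 0.045787/0.67454 = 0.0679.
Update on result 2 ('rain-predicted'): P(H) ← 0.789·0.0679 / (0.789·0.0679 + 0.197·0.9321) = 0.053557/0.23718 = 0.2258.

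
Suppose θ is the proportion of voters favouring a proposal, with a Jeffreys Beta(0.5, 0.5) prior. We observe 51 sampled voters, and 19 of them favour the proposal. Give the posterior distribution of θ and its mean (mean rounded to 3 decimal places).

The binomial likelihood is conjugate to the Beta prior: with 19 successes and 32 failures, the posterior is Beta(0.5+19, 0.5+32) = Beta(19.5, 32.5).
E[θ | data] = 19.5/(19.5+32.5) = 0.375.

Posterior: Beta(19.5, 32.5); mean ≈ 0.375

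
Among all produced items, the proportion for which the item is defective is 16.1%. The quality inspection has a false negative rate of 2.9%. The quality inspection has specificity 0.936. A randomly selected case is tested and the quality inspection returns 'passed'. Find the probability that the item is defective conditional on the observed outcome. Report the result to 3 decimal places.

Let H be the event that the item is defective. P(H) = 0.161, so P(¬H) = 0.839. With E the 'passed' result, P(E|H) = 0.029 and P(E|¬H) = 0.936.
P(E) = 0.029·0.161 + 0.936·0.839 = 0.0046690 + 0.78530 = 0.78997.
By Bayes' theorem, P(H|E) = 0.0046690 / 0.78997 = 0.006.

P(H | E) ≈ 0.006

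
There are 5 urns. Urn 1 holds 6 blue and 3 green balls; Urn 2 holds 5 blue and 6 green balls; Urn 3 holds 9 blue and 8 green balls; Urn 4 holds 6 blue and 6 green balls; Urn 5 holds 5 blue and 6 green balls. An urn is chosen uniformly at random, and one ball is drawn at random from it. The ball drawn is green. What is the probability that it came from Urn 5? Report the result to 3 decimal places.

P(green|Urn 1) = 0.3333; P(green|Urn 2) = 0.5455; P(green|Urn 3) = 0.4706; P(green|Urn 4) = 0.5; P(green|Urn 5) = 0.5455.
Prior × likelihood for each source: 0.2·0.3333=0.06667, 0.2·0.5455=0.1091, 0.2·0.4706=0.09412, 0.2·0.5=0.1000, 0.2·0.5455=0.1091. Summing gives P(green) = 0.47897.
P(Urn 5 | green) = 0.1091 / 0.47897 = 0.228.

Posterior probability ≈ 0.228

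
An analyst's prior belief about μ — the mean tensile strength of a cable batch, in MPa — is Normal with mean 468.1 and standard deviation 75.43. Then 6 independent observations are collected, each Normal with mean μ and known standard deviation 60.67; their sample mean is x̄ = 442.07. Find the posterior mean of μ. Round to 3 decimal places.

Posterior mean ≈ 444.603

With known σ, the Normal prior is conjugate. Weight on the data is w = (n/σ²)/(n/σ² + 1/τ₀²) = 0.00163006/(0.00163006+0.00017576) = 0.90267.
Posterior mean = w·x̄ + (1−w)·μ₀ = 0.90267·442.07 + 0.097328·468.1 = 444.603.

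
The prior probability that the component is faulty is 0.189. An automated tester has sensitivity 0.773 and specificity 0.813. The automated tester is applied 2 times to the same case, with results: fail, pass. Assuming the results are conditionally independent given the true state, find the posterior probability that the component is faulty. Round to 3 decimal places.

Posterior P(H) ≈ 0.212

Let H be the event that the component is faulty; start with P(H) = 0.189. P('fail'|H) = 0.773, P('fail'|¬H) = 0.187.
Update on result 1 ('fail'): P(H) ← 0.773·0.1890 / (0.773·0.1890 + 0.187·0.8110) = 0.14610/0.29775 = 0.4907.
Update on result 2 ('pass'): P(H) ← 0.227·0.4907 / (0.227·0.4907 + 0.813·0.5093) = 0.11138/0.52547 = 0.2120.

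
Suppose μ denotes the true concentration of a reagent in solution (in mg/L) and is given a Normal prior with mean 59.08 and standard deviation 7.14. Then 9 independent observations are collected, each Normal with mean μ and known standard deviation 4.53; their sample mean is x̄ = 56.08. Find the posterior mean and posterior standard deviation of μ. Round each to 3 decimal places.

With known σ, the Normal prior is conjugate. Weight on the data is w = (n/σ²)/(n/σ² + 1/τ₀²) = 0.438577/(0.438577+0.0196157) = 0.95719.
Posterior mean = w·x̄ + (1−w)·μ₀ = 0.95719·56.08 + 0.042811·59.08 = 56.208. Posterior variance = 1/(0.438577+0.0196157) = 2.18249, so SD = 1.477.

Posterior mean ≈ 56.208; posterior SD ≈ 1.477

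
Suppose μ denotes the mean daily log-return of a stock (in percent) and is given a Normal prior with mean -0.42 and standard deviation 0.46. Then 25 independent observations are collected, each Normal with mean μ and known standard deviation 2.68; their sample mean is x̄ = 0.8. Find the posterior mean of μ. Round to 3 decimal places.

Posterior mean ≈ 0.097

With known σ, the Normal prior is conjugate. Weight on the data is w = (n/σ²)/(n/σ² + 1/τ₀²) = 3.48073/(3.48073+4.72590) = 0.42414.
Posterior mean = w·x̄ + (1−w)·μ₀ = 0.42414·0.8 + 0.57586·-0.42 = 0.097.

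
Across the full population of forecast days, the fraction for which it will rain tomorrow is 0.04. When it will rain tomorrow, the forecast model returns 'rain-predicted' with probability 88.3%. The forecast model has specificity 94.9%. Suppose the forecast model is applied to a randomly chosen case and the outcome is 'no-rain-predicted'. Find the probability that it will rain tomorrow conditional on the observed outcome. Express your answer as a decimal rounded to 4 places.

P(H | E) ≈ 0.0051

Let H be the event that it will rain tomorrow. P(H) = 0.04, so P(¬H) = 0.96. With E the 'no-rain-predicted' result, P(E|H) = 0.117 and P(E|¬H) = 0.949.
P(E) = 0.117·0.04 + 0.949·0.96 = 0.0046800 + 0.91104 = 0.91572.
By Bayes' theorem, P(H|E) = 0.0046800 / 0.91572 = 0.0051.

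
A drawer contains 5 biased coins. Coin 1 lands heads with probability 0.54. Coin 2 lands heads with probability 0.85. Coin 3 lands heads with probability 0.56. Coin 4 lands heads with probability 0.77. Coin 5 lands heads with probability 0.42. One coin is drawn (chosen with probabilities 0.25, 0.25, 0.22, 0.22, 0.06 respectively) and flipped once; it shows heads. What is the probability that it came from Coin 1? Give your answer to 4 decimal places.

Posterior probability ≈ 0.2029

P(heads|C1) = 0.54; P(heads|C2) = 0.85; P(heads|C3) = 0.56; P(heads|C4) = 0.77; P(heads|C5) = 0.42.
Prior × likelihood for each source: 0.25·0.54=0.1350, 0.25·0.85=0.2125, 0.22·0.56=0.1232, 0.22·0.77=0.1694, 0.06·0.42=0.02520. Summing gives P(heads) = 0.66530.
P(Coin 1 | heads) = 0.1350 / 0.66530 = 0.2029.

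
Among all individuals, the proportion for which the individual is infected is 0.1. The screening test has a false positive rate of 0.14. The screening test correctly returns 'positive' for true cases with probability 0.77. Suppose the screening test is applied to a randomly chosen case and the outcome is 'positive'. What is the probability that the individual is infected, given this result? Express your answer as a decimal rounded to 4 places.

P(H | E) ≈ 0.3793

Let H be the event that the individual is infected. P(H) = 0.1, so P(¬H) = 0.9. With E the 'positive' result, P(E|H) = 0.77 and P(E|¬H) = 0.14.
P(E) = 0.77·0.1 + 0.14·0.9 = 0.077000 + 0.12600 = 0.20300.
By Bayes' theorem, P(H|E) = 0.077000 / 0.20300 = 0.3793.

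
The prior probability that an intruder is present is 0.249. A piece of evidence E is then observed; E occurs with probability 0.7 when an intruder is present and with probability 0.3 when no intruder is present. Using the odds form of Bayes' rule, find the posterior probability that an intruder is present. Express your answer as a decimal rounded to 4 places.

Posterior probability ≈ 0.4362

Prior odds = 0.249/(1−0.249) = 0.33156.
Likelihood ratio for E = 0.7/0.3 = 2.3333.
Posterior odds = prior odds × LR = 0.77364.
Posterior probability = odds/(1+odds) = 0.77364/1.7736 = 0.4362.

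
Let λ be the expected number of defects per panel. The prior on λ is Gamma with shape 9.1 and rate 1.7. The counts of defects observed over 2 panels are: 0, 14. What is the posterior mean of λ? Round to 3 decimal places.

Posterior mean ≈ 6.243

Total count ∑xᵢ = 14 over n = 2 panels.
Gamma is conjugate to the Poisson likelihood: posterior is Gamma(shape = 9.1+14 = 23.1, rate = 1.7+2 = 3.7).
Posterior mean = shape/rate = 23.1/3.7 = 6.243.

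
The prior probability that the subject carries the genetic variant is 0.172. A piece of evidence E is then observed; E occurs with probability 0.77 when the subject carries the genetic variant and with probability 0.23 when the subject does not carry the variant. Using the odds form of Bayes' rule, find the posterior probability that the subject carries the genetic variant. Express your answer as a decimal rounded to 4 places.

Posterior probability ≈ 0.4102

Prior odds = 0.172/(1−0.172) = 0.20773.
Likelihood ratio for E = 0.77/0.23 = 3.3478.
Posterior odds = prior odds × LR = 0.69544.
Posterior probability = odds/(1+odds) = 0.69544/1.6954 = 0.4102.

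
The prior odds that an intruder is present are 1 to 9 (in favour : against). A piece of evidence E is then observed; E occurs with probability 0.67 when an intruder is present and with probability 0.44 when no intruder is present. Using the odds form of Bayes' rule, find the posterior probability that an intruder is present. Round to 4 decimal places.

Posterior probability ≈ 0.1447

Prior odds = 1/9 = 0.11111. In log-odds, ln(0.11111) = -2.1972.
Add log likelihood ratio: ln(1.5227) = 0.42050.
Posterior log-odds = -1.7767, so posterior odds = exp(-1.7767) = 0.16919. Converting, P(H|E) = 0.16919/1.1692 = 0.1447.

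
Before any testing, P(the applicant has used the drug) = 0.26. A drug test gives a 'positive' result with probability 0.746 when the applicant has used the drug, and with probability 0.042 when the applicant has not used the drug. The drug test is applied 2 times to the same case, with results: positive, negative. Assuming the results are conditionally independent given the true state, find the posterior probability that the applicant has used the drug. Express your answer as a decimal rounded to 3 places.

Let H be the event that the applicant has used the drug; start with P(H) = 0.26. P('positive'|H) = 0.746, P('positive'|¬H) = 0.042.
Update on result 1 ('positive'): P(H) ← 0.746·0.2600 / (0.746·0.2600 + 0.042·0.7400) = 0.19396/0.22504 = 0.8619.
Update on result 2 ('negative'): P(H) ← 0.254·0.8619 / (0.254·0.8619 + 0.958·0.1381) = 0.21892/0.35123 = 0.6233.

Posterior P(H) ≈ 0.623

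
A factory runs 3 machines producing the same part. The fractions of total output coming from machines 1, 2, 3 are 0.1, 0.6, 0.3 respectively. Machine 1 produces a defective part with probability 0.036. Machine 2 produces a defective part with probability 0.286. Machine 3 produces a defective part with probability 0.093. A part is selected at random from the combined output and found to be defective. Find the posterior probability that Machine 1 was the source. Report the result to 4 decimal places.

P(defective|M1) = 0.036; P(defective|M2) = 0.286; P(defective|M3) = 0.093.
Prior × likelihood for each source: 0.1·0.036=0.003600, 0.6·0.286=0.1716, 0.3·0.093=0.02790. Summing gives P(defective) = 0.20310.
P(Machine 1 | defective) = 0.003600 / 0.20310 = 0.0177.

Posterior probability ≈ 0.0177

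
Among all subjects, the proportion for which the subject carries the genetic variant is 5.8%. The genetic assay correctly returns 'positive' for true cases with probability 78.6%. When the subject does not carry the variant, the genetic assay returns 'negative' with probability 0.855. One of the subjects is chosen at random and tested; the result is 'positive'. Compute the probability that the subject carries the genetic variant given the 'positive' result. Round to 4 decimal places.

P(H | E) ≈ 0.2502

Let H be the event that the subject carries the genetic variant. P(H) = 0.058, so P(¬H) = 0.942. With E the 'positive' result, P(E|H) = 0.786 and P(E|¬H) = 0.145.
P(E) = 0.786·0.058 + 0.145·0.942 = 0.045588 + 0.13659 = 0.18218.
By Bayes' theorem, P(H|E) = 0.045588 / 0.18218 = 0.2502.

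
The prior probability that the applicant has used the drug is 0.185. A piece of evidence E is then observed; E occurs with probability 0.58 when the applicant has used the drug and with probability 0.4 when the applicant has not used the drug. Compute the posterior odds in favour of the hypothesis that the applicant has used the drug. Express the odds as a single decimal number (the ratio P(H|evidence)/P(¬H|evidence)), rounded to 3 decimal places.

Prior odds = 0.185/(1−0.185) = 0.22699.
Likelihood ratio for E = 0.58/0.4 = 1.4500.
Posterior odds = prior odds × LR = 0.32914.

Posterior odds ≈ 0.329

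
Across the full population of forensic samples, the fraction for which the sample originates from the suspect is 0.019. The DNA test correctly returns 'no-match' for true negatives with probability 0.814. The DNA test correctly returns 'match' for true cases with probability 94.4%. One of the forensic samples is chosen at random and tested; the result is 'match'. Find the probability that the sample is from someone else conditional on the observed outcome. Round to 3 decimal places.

Let H be the event that the sample originates from the suspect. P(H) = 0.019, so P(¬H) = 0.981. With E the 'match' result, P(E|H) = 0.944 and P(E|¬H) = 0.186.
P(E) = 0.944·0.019 + 0.186·0.981 = 0.017936 + 0.18247 = 0.20040.
By Bayes' theorem, P(H|E) = 0.017936 / 0.20040 = 0.090. Hence P(¬H|E) = 1 − 0.090 = 0.910.

P(¬H | E) ≈ 0.910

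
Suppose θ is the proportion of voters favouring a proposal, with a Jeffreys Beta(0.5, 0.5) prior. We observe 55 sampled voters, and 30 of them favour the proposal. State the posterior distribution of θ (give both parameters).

Posterior: Beta(30.5, 25.5)

The binomial likelihood is conjugate to the Beta prior: with 30 successes and 25 failures, the posterior is Beta(0.5+30, 0.5+25) = Beta(30.5, 25.5).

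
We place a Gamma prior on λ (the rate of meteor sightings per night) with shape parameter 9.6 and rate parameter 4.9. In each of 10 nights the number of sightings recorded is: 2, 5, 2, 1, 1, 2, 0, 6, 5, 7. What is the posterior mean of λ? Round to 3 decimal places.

Total count ∑xᵢ = 31 over n = 10 nights.
Gamma is conjugate to the Poisson likelihood: posterior is Gamma(shape = 9.6+31 = 40.6, rate = 4.9+10 = 14.9).
Posterior mean = shape/rate = 40.6/14.9 = 2.725.

Posterior mean ≈ 2.725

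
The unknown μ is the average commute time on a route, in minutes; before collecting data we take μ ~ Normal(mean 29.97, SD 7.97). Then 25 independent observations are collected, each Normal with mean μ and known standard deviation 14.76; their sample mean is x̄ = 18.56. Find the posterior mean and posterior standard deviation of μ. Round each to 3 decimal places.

Prior precision 1/τ₀² = 1/7.97² = 0.0157428; data precision n/σ² = 25/14.76² = 0.114754.
Posterior precision = 0.0157428 + 0.114754 = 0.130497, giving posterior SD = 1/√0.130497 = 2.768.
Posterior mean = (0.0157428·29.97 + 0.114754·18.56) / 0.130497 = 19.936.

Posterior mean ≈ 19.936; posterior SD ≈ 2.768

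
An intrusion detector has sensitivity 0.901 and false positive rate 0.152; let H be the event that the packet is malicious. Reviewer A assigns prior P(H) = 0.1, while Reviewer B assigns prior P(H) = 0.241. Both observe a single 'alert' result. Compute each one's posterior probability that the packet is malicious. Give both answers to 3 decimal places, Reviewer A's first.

The likelihood ratio for an 'alert' result is 0.901/0.152 = 5.9276.
Reviewer A: prior odds 0.1/0.9 = 0.11111; posterior odds 0.65863; posterior probability 0.397.
Reviewer B: prior odds 0.241/0.759 = 0.31752; posterior odds 1.8822; posterior probability 0.653.

Reviewer A: 0.397; Reviewer B: 0.653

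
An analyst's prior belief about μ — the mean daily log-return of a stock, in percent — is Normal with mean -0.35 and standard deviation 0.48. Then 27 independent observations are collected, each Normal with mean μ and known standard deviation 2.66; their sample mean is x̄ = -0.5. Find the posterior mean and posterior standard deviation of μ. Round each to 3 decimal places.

With known σ, the Normal prior is conjugate. Weight on the data is w = (n/σ²)/(n/σ² + 1/τ₀²) = 3.81593/(3.81593+4.34028) = 0.46786.
Posterior mean = w·x̄ + (1−w)·μ₀ = 0.46786·-0.5 + 0.53214·-0.35 = -0.420. Posterior variance = 1/(3.81593+4.34028) = 0.122606, so SD = 0.350.

Posterior mean ≈ -0.420; posterior SD ≈ 0.350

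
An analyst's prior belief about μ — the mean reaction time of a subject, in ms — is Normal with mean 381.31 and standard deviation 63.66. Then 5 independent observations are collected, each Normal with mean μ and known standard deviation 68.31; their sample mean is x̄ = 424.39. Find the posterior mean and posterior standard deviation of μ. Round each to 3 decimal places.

Posterior mean ≈ 416.326; posterior SD ≈ 27.542

Prior precision 1/τ₀² = 1/63.66² = 0.00024676; data precision n/σ² = 5/68.31² = 0.00107152.
Posterior precision = 0.00024676 + 0.00107152 = 0.00131828, giving posterior SD = 1/√0.00131828 = 27.542.
Posterior mean = (0.00024676·381.31 + 0.00107152·424.39) / 0.00131828 = 416.326.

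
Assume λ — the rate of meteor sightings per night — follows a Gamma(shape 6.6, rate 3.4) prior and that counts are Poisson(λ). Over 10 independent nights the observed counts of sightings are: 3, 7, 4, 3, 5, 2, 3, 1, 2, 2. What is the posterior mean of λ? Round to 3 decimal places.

Posterior mean ≈ 2.881

The Poisson likelihood adds the total count to the shape and the number of exposure periods to the rate. Here ∑xᵢ = 32 and n = 10, so shape 6.6→38.6 and rate 3.4→13.4.
Posterior mean = shape/rate = 38.6/13.4 = 2.881.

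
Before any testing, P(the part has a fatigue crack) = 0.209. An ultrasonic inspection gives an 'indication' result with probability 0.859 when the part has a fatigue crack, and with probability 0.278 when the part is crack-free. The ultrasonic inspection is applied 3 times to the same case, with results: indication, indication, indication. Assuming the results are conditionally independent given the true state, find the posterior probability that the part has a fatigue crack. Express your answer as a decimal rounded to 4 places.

Let H be the event that the part has a fatigue crack; start with P(H) = 0.209. P('indication'|H) = 0.859, P('indication'|¬H) = 0.278.
Update on result 1 ('indication'): P(H) ← 0.859·0.2090 / (0.859·0.2090 + 0.278·0.7910) = 0.17953/0.39943 = 0.4495.
Update on result 2 ('indication'): P(H) ← 0.859·0.4495 / (0.859·0.4495 + 0.278·0.5505) = 0.38609/0.53914 = 0.7161.
Update on result 3 ('indication'): P(H) ← 0.859·0.7161 / (0.859·0.7161 + 0.278·0.2839) = 0.61515/0.69407 = 0.8863.

Posterior P(H) ≈ 0.8863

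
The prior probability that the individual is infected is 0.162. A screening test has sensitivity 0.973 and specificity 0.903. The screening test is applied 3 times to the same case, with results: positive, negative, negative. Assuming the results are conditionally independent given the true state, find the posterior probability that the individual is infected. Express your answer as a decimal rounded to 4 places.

Posterior P(H) ≈ 0.0017

With H the event that the individual is infected, the joint likelihood of the observed sequence is P(data|H) = 0.973·0.027·0.027 = 0.00070932 and P(data|¬H) = 0.097·0.903·0.903 = 0.079095.
Bayes: P(H|data) = 0.162·0.00070932 / (0.162·0.00070932 + 0.838·0.079095) = 0.00011491/0.066396 = 0.0017.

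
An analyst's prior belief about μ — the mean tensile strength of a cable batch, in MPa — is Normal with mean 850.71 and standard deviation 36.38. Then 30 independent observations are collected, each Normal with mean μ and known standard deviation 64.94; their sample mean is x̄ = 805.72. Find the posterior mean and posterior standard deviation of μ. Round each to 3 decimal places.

Prior precision 1/τ₀² = 1/36.38² = 0.00075557; data precision n/σ² = 30/64.94² = 0.00711372.
Posterior precision = 0.00075557 + 0.00711372 = 0.00786929, giving posterior SD = 1/√0.00786929 = 11.273.
Posterior mean = (0.00075557·850.71 + 0.00711372·805.72) / 0.00786929 = 810.040.

Posterior mean ≈ 810.040; posterior SD ≈ 11.273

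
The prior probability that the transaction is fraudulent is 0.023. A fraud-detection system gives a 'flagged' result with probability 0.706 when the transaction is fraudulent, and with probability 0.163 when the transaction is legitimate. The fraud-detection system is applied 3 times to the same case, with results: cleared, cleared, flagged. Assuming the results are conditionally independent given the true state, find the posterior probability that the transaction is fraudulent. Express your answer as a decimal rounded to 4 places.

Posterior P(H) ≈ 0.0124

Let H be the event that the transaction is fraudulent; start with P(H) = 0.023. P('flagged'|H) = 0.706, P('flagged'|¬H) = 0.163.
Update on result 1 ('cleared'): P(H) ← 0.294·0.0230 / (0.294·0.0230 + 0.837·0.9770) = 0.0067620/0.82451 = 0.0082.
Update on result 2 ('cleared'): P(H) ← 0.294·0.0082 / (0.294·0.0082 + 0.837·0.9918) = 0.0024112/0.83255 = 0.0029.
Update on result 3 ('flagged'): P(H) ← 0.706·0.0029 / (0.706·0.0029 + 0.163·0.9971) = 0.0020447/0.16457 = 0.0124.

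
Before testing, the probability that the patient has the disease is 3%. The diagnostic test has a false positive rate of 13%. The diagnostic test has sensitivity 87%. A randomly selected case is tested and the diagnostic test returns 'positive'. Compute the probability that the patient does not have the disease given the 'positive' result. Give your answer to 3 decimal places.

Write H for 'the patient has the disease'. Prior odds H:¬H = 0.03/0.97 = 0.030928. For the 'positive' outcome, the likelihood ratio is 0.87/0.13 = 6.6923.
Posterior odds = 0.030928 × 6.6923 = 0.20698, so P(H|E) = 0.20698/(1+0.20698) = 0.171. Then P(¬H|E) = 1 − 0.171 = 0.829.

P(¬H | E) ≈ 0.829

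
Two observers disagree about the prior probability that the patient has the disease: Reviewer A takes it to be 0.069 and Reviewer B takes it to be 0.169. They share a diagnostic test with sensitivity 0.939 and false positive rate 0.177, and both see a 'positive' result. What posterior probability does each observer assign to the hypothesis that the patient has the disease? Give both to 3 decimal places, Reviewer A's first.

Reviewer A: 0.282; Reviewer B: 0.519

P('+'|H) = 0.939, P('+'|¬H) = 0.177.
Reviewer A: numerator 0.939·0.069 = 0.064791; evidence = 0.064791+0.177·0.931 = 0.22958; posterior = 0.282.
Reviewer B: numerator 0.939·0.169 = 0.15869; evidence = 0.15869+0.177·0.831 = 0.30578; posterior = 0.519.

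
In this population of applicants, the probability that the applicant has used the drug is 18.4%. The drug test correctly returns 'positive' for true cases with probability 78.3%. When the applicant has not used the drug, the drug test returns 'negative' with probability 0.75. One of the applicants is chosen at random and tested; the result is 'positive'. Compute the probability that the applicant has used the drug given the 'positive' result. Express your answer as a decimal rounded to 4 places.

P(H | E) ≈ 0.4139

Let H be the event that the applicant has used the drug. P(H) = 0.184, so P(¬H) = 0.816. With E the 'positive' result, P(E|H) = 0.783 and P(E|¬H) = 0.25.
P(E) = 0.783·0.184 + 0.25·0.816 = 0.14407 + 0.20400 = 0.34807.
By Bayes' theorem, P(H|E) = 0.14407 / 0.34807 = 0.4139.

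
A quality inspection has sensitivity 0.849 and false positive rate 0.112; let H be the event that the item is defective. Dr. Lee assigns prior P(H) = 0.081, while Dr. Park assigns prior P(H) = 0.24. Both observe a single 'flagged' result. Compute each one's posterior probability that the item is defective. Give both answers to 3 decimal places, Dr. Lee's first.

Dr. Lee: 0.401; Dr. Park: 0.705

The likelihood ratio for a 'flagged' result is 0.849/0.112 = 7.5804.
Dr. Lee: prior odds 0.081/0.919 = 0.088139; posterior odds 0.66813; posterior probability 0.401.
Dr. Park: prior odds 0.24/0.76 = 0.31579; posterior odds 2.3938; posterior probability 0.705.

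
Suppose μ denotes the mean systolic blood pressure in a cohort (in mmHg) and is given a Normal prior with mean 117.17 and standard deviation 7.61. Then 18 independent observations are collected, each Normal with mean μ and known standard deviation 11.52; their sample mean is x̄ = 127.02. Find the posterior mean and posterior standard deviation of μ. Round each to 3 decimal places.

Posterior mean ≈ 125.908; posterior SD ≈ 2.557

Prior precision 1/τ₀² = 1/7.61² = 0.0172675; data precision n/σ² = 18/11.52² = 0.135634.
Posterior precision = 0.0172675 + 0.135634 = 0.152901, giving posterior SD = 1/√0.152901 = 2.557.
Posterior mean = (0.0172675·117.17 + 0.135634·127.02) / 0.152901 = 125.908.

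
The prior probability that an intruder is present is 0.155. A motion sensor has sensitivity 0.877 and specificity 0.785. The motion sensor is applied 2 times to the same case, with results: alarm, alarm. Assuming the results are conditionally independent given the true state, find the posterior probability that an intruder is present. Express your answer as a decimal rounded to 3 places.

Let H be the event that an intruder is present; start with P(H) = 0.155. P('alarm'|H) = 0.877, P('alarm'|¬H) = 0.215.
Update on result 1 ('alarm'): P(H) ← 0.877·0.1550 / (0.877·0.1550 + 0.215·0.8450) = 0.13594/0.31761 = 0.4280.
Update on result 2 ('alarm'): P(H) ← 0.877·0.4280 / (0.877·0.4280 + 0.215·0.5720) = 0.37535/0.49833 = 0.7532.

Posterior P(H) ≈ 0.753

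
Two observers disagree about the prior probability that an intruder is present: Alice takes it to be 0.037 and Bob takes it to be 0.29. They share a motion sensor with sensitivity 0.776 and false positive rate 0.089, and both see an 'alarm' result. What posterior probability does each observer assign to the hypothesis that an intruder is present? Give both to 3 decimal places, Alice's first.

Alice: 0.251; Bob: 0.781

P('+'|H) = 0.776, P('+'|¬H) = 0.089.
Alice: numerator 0.776·0.037 = 0.028712; evidence = 0.028712+0.089·0.963 = 0.11442; posterior = 0.251.
Bob: numerator 0.776·0.29 = 0.22504; evidence = 0.22504+0.089·0.71 = 0.28823; posterior = 0.781.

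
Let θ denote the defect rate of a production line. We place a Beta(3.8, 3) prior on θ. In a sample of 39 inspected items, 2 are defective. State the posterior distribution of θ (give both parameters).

The binomial likelihood is conjugate to the Beta prior: with 2 successes and 37 failures, the posterior is Beta(3.8+2, 3+37) = Beta(5.8, 40).

Posterior: Beta(5.8, 40)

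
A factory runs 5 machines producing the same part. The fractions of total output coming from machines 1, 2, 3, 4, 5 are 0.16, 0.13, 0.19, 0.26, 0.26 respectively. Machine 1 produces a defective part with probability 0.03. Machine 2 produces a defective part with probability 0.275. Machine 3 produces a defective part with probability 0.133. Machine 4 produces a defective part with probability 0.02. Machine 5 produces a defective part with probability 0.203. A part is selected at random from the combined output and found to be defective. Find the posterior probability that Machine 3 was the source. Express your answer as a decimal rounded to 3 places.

Posterior probability ≈ 0.204

P(defective|M1) = 0.03; P(defective|M2) = 0.275; P(defective|M3) = 0.133; P(defective|M4) = 0.02; P(defective|M5) = 0.203.
Prior × likelihood for each source: 0.16·0.03=0.004800, 0.13·0.275=0.03575, 0.19·0.133=0.02527, 0.26·0.02=0.005200, 0.26·0.203=0.05278. Summing gives P(defective) = 0.12380.
P(Machine 3 | defective) = 0.02527 / 0.12380 = 0.204.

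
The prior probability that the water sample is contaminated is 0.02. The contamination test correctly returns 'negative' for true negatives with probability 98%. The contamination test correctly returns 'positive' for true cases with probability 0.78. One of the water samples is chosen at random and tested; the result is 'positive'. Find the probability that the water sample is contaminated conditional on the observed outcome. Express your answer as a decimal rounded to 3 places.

Write H for 'the water sample is contaminated'. Prior odds H:¬H = 0.02/0.98 = 0.020408. For the 'positive' outcome, the likelihood ratio is 0.78/0.02 = 39.000.
Posterior odds = 0.020408 × 39.000 = 0.79592, so P(H|E) = 0.79592/(1+0.79592) = 0.443.

P(H | E) ≈ 0.443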